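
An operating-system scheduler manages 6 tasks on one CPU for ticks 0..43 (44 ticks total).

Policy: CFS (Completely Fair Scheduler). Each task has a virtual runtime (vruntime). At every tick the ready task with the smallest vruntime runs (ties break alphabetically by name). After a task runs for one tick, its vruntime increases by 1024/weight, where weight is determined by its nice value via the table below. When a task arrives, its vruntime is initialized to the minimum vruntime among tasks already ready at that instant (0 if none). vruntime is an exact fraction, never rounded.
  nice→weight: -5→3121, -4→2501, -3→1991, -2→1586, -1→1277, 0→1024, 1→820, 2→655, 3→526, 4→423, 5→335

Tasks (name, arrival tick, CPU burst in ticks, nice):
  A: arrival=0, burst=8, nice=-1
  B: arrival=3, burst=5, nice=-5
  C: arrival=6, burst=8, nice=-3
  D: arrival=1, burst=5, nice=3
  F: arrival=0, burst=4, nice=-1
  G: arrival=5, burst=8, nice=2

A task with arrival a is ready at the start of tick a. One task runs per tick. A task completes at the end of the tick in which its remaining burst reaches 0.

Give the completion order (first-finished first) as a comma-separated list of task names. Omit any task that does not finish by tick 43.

completion order = B, F, C, A, D, G

t=0: vr[A=0 F=0] → run A
t=1: vr[A=1024/1277 D=0 F=0] → run D
t=2: vr[A=1024/1277 D=512/263 F=0] → run F
t=3: vr[A=1024/1277 B=1024/1277 D=512/263 F=1024/1277] → run A
t=4: vr[A=2048/1277 B=1024/1277 D=512/263 F=1024/1277] → run B
t=5: vr[A=2048/1277 B=4503552/3985517 D=512/263 F=1024/1277 G=1024/1277] → run F
t=6: vr[A=2048/1277 B=4503552/3985517 C=1024/1277 D=512/263 F=2048/1277 G=1024/1277] → run C
t=7: vr[A=2048/1277 B=4503552/3985517 C=3346432/2542507 D=512/263 F=2048/1277 G=1024/1277] → run G
t=8: vr[A=2048/1277 B=4503552/3985517 C=3346432/2542507 D=512/263 F=2048/1277 G=1978368/836435] → run B
t=9: vr[A=2048/1277 B=5811200/3985517 C=3346432/2542507 D=512/263 F=2048/1277 G=1978368/836435] → run C
t=10: vr[A=2048/1277 B=5811200/3985517 C=4654080/2542507 D=512/263 F=2048/1277 G=1978368/836435] → run B
t=11: vr[A=2048/1277 B=7118848/3985517 C=4654080/2542507 D=512/263 F=2048/1277 G=1978368/836435] → run A
t=12: vr[A=3072/1277 B=7118848/3985517 C=4654080/2542507 D=512/263 F=2048/1277 G=1978368/836435] → run F
t=13: vr[A=3072/1277 B=7118848/3985517 C=4654080/2542507 D=512/263 F=3072/1277 G=1978368/836435] → run B
t=14: vr[A=3072/1277 B=8426496/3985517 C=4654080/2542507 D=512/263 F=3072/1277 G=1978368/836435] → run C
t=15: vr[A=3072/1277 B=8426496/3985517 C=5961728/2542507 D=512/263 F=3072/1277 G=1978368/836435] → run D
t=16: vr[A=3072/1277 B=8426496/3985517 C=5961728/2542507 D=1024/263 F=3072/1277 G=1978368/836435] → run B
t=17: vr[A=3072/1277 C=5961728/2542507 D=1024/263 F=3072/1277 G=1978368/836435] → run C
t=18: vr[A=3072/1277 C=7269376/2542507 D=1024/263 F=3072/1277 G=1978368/836435] → run G
t=19: vr[A=3072/1277 C=7269376/2542507 D=1024/263 F=3072/1277 G=3286016/836435] → run A
t=20: vr[A=4096/1277 C=7269376/2542507 D=1024/263 F=3072/1277 G=3286016/836435] → run F
t=21: vr[A=4096/1277 C=7269376/2542507 D=1024/263 G=3286016/836435] → run C
t=22: vr[A=4096/1277 C=8577024/2542507 D=1024/263 G=3286016/836435] → run A
t=23: vr[A=5120/1277 C=8577024/2542507 D=1024/263 G=3286016/836435] → run C
t=24: vr[A=5120/1277 C=9884672/2542507 D=1024/263 G=3286016/836435] → run C
t=25: vr[A=5120/1277 C=11192320/2542507 D=1024/263 G=3286016/836435] → run D
t=26: vr[A=5120/1277 C=11192320/2542507 D=1536/263 G=3286016/836435] → run G
t=27: vr[A=5120/1277 C=11192320/2542507 D=1536/263 G=4593664/836435] → run A
t=28: vr[A=6144/1277 C=11192320/2542507 D=1536/263 G=4593664/836435] → run C
t=29: vr[A=6144/1277 D=1536/263 G=4593664/836435] → run A
t=30: vr[A=7168/1277 D=1536/263 G=4593664/836435] → run G
t=31: vr[A=7168/1277 D=1536/263 G=5901312/836435] → run A
t=32: vr[D=1536/263 G=5901312/836435] → run D
t=33: vr[D=2048/263 G=5901312/836435] → run G
t=34: vr[D=2048/263 G=1441792/167287] → run D
t=35: vr[G=1441792/167287] → run G
t=36: vr[G=8516608/836435] → run G
t=37: vr[G=9824256/836435] → run G
t=38: (idle)
t=39: (idle)
t=40: (idle)
t=41: (idle)
t=42: (idle)
t=43: (idle)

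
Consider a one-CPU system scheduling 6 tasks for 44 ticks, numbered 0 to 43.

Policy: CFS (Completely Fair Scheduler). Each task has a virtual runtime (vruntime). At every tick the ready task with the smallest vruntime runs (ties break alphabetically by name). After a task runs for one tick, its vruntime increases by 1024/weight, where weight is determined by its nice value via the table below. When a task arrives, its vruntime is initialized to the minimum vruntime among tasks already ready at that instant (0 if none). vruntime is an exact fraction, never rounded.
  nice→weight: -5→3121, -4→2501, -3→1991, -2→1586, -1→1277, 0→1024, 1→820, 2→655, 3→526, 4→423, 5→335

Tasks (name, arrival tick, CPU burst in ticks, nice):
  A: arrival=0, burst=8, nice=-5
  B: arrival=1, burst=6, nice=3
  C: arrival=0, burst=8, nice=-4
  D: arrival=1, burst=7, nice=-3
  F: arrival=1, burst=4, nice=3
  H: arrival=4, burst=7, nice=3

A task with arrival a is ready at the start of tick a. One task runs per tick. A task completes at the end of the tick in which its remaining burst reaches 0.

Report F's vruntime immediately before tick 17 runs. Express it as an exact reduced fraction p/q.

vruntime(F, start of tick 17) = 512/263

t=0: vr[A=0 C=0] → run A
t=1: vr[A=1024/3121 B=0 C=0 D=0 F=0] → run B
t=2: vr[A=1024/3121 B=512/263 C=0 D=0 F=0] → run C
t=3: vr[A=1024/3121 B=512/263 C=1024/2501 D=0 F=0] → run D
t=4: vr[A=1024/3121 B=512/263 C=1024/2501 D=1024/1991 F=0 H=0] → run F
t=5: vr[A=1024/3121 B=512/263 C=1024/2501 D=1024/1991 F=512/263 H=0] → run H
t=6: vr[A=1024/3121 B=512/263 C=1024/2501 D=1024/1991 F=512/263 H=512/263] → run A
t=7: vr[A=2048/3121 B=512/263 C=1024/2501 D=1024/1991 F=512/263 H=512/263] → run C
t=8: vr[A=2048/3121 B=512/263 C=2048/2501 D=1024/1991 F=512/263 H=512/263] → run D
t=9: vr[A=2048/3121 B=512/263 C=2048/2501 D=2048/1991 F=512/263 H=512/263] → run A
t=10: vr[A=3072/3121 B=512/263 C=2048/2501 D=2048/1991 F=512/263 H=512/263] → run C
t=11: vr[A=3072/3121 B=512/263 C=3072/2501 D=2048/1991 F=512/263 H=512/263] → run A
t=12: vr[A=4096/3121 B=512/263 C=3072/2501 D=2048/1991 F=512/263 H=512/263] → run D
t=13: vr[A=4096/3121 B=512/263 C=3072/2501 D=3072/1991 F=512/263 H=512/263] → run C
t=14: vr[A=4096/3121 B=512/263 C=4096/2501 D=3072/1991 F=512/263 H=512/263] → run A
t=15: vr[A=5120/3121 B=512/263 C=4096/2501 D=3072/1991 F=512/263 H=512/263] → run D
t=16: vr[A=5120/3121 B=512/263 C=4096/2501 D=4096/1991 F=512/263 H=512/263] → run C
t=17: vr[A=5120/3121 B=512/263 C=5120/2501 D=4096/1991 F=512/263 H=512/263] → run A
t=18: vr[A=6144/3121 B=512/263 C=5120/2501 D=4096/1991 F=512/263 H=512/263] → run B
t=19: vr[A=6144/3121 B=1024/263 C=5120/2501 D=4096/1991 F=512/263 H=512/263] → run F
t=20: vr[A=6144/3121 B=1024/263 C=5120/2501 D=4096/1991 F=1024/263 H=512/263] → run H
t=21: vr[A=6144/3121 B=1024/263 C=5120/2501 D=4096/1991 F=1024/263 H=1024/263] → run A
t=22: vr[A=7168/3121 B=1024/263 C=5120/2501 D=4096/1991 F=1024/263 H=1024/263] → run C
t=23: vr[A=7168/3121 B=1024/263 C=6144/2501 D=4096/1991 F=1024/263 H=1024/263] → run D
t=24: vr[A=7168/3121 B=1024/263 C=6144/2501 D=5120/1991 F=1024/263 H=1024/263] → run A
t=25: vr[B=1024/263 C=6144/2501 D=5120/1991 F=1024/263 H=1024/263] → run C
t=26: vr[B=1024/263 C=7168/2501 D=5120/1991 F=1024/263 H=1024/263] → run D
t=27: vr[B=1024/263 C=7168/2501 D=6144/1991 F=1024/263 H=1024/263] → run C
t=28: vr[B=1024/263 D=6144/1991 F=1024/263 H=1024/263] → run D
t=29: vr[B=1024/263 F=1024/263 H=1024/263] → run B
t=30: vr[B=1536/263 F=1024/263 H=1024/263] → run F
t=31: vr[B=1536/263 F=1536/263 H=1024/263] → run H
t=32: vr[B=1536/263 F=1536/263 H=1536/263] → run B
t=33: vr[B=2048/263 F=1536/263 H=1536/263] → run F
t=34: vr[B=2048/263 H=1536/263] → run H
t=35: vr[B=2048/263 H=2048/263] → run B
t=36: vr[B=2560/263 H=2048/263] → run H
t=37: vr[B=2560/263 H=2560/263] → run B
t=38: vr[H=2560/263] → run H
t=39: vr[H=3072/263] → run H
t=40: (idle)
t=41: (idle)
t=42: (idle)
t=43: (idle)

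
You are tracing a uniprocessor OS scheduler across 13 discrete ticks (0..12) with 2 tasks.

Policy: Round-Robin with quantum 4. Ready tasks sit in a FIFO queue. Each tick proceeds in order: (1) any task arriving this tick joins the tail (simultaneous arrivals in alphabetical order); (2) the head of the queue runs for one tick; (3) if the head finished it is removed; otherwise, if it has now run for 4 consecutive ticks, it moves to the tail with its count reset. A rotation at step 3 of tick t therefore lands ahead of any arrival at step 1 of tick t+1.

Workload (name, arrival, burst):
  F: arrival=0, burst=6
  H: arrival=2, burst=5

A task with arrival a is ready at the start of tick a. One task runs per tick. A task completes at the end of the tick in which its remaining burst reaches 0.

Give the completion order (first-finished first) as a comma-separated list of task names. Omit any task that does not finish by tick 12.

t=0: queue=[F] q_used=0 → run F
t=1: queue=[F] q_used=1 → run F
t=2: queue=[F,H] q_used=2 → run F
t=3: queue=[F,H] q_used=3 → run F
t=4: queue=[H,F] q_used=0 → run H
t=5: queue=[H,F] q_used=1 → run H
t=6: queue=[H,F] q_used=2 → run H
t=7: queue=[H,F] q_used=3 → run H
t=8: queue=[F,H] q_used=0 → run F
t=9: queue=[F,H] q_used=1 → run F
t=10: queue=[H] q_used=0 → run H
t=11: (idle)
t=12: (idle)

completion order = F, H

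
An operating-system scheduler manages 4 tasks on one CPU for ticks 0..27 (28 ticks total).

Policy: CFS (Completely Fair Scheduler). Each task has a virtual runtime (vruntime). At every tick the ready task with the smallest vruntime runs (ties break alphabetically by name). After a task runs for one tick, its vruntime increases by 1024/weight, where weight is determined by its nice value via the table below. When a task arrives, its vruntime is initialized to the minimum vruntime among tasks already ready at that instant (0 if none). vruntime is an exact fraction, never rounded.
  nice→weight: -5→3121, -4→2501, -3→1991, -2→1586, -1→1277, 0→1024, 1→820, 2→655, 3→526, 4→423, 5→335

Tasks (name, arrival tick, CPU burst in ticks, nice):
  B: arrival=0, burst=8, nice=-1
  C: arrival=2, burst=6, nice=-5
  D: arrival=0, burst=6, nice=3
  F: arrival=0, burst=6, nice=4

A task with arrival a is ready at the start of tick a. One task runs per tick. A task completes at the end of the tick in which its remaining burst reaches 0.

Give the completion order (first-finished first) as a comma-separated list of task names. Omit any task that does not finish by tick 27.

t=0: vr[B=0 D=0 F=0] → run B
t=1: vr[B=1024/1277 D=0 F=0] → run D
t=2: vr[B=1024/1277 C=0 D=512/263 F=0] → run C
t=3: vr[B=1024/1277 C=1024/3121 D=512/263 F=0] → run F
t=4: vr[B=1024/1277 C=1024/3121 D=512/263 F=1024/423] → run C
t=5: vr[B=1024/1277 C=2048/3121 D=512/263 F=1024/423] → run C
t=6: vr[B=1024/1277 C=3072/3121 D=512/263 F=1024/423] → run B
t=7: vr[B=2048/1277 C=3072/3121 D=512/263 F=1024/423] → run C
t=8: vr[B=2048/1277 C=4096/3121 D=512/263 F=1024/423] → run C
t=9: vr[B=2048/1277 C=5120/3121 D=512/263 F=1024/423] → run B
t=10: vr[B=3072/1277 C=5120/3121 D=512/263 F=1024/423] → run C
t=11: vr[B=3072/1277 D=512/263 F=1024/423] → run D
t=12: vr[B=3072/1277 D=1024/263 F=1024/423] → run B
t=13: vr[B=4096/1277 D=1024/263 F=1024/423] → run F
t=14: vr[B=4096/1277 D=1024/263 F=2048/423] → run B
t=15: vr[B=5120/1277 D=1024/263 F=2048/423] → run D
t=16: vr[B=5120/1277 D=1536/263 F=2048/423] → run B
t=17: vr[B=6144/1277 D=1536/263 F=2048/423] → run B
t=18: vr[B=7168/1277 D=1536/263 F=2048/423] → run F
t=19: vr[B=7168/1277 D=1536/263 F=1024/141] → run B
t=20: vr[D=1536/263 F=1024/141] → run D
t=21: vr[D=2048/263 F=1024/141] → run F
t=22: vr[D=2048/263 F=4096/423] → run D
t=23: vr[D=2560/263 F=4096/423] → run F
t=24: vr[D=2560/263 F=5120/423] → run D
t=25: vr[F=5120/423] → run F
t=26: (idle)
t=27: (idle)

completion order = C, B, D, F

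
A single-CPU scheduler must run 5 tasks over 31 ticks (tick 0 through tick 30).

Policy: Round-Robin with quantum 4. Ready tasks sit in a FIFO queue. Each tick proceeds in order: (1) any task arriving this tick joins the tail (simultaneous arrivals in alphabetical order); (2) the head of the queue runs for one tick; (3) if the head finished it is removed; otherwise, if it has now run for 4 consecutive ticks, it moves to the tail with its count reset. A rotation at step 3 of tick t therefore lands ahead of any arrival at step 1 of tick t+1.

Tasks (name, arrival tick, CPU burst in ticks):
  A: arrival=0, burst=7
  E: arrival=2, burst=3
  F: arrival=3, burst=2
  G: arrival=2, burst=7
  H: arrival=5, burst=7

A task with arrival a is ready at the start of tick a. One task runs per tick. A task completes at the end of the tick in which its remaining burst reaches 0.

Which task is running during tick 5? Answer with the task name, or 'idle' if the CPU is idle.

t=0: queue=[A] q_used=0 → run A
t=1: queue=[A] q_used=1 → run A
t=2: queue=[A,E,G] q_used=2 → run A
t=3: queue=[A,E,G,F] q_used=3 → run A
t=4: queue=[E,G,F,A] q_used=0 → run E
t=5: queue=[E,G,F,A,H] q_used=1 → run E
t=6: queue=[E,G,F,A,H] q_used=2 → run E
t=7: queue=[G,F,A,H] q_used=0 → run G
t=8: queue=[G,F,A,H] q_used=1 → run G
t=9: queue=[G,F,A,H] q_used=2 → run G
t=10: queue=[G,F,A,H] q_used=3 → run G
t=11: queue=[F,A,H,G] q_used=0 → run F
t=12: queue=[F,A,H,G] q_used=1 → run F
t=13: queue=[A,H,G] q_used=0 → run A
t=14: queue=[A,H,G] q_used=1 → run A
t=15: queue=[A,H,G] q_used=2 → run A
t=16: queue=[H,G] q_used=0 → run H
t=17: queue=[H,G] q_used=1 → run H
t=18: queue=[H,G] q_used=2 → run H
t=19: queue=[H,G] q_used=3 → run H
t=20: queue=[G,H] q_used=0 → run G
t=21: queue=[G,H] q_used=1 → run G
t=22: queue=[G,H] q_used=2 → run G
t=23: queue=[H] q_used=0 → run H
t=24: queue=[H] q_used=1 → run H
t=25: queue=[H] q_used=2 → run H
t=26: (idle)
t=27: (idle)
t=28: (idle)
t=29: (idle)
t=30: (idle)

running at tick 5 = E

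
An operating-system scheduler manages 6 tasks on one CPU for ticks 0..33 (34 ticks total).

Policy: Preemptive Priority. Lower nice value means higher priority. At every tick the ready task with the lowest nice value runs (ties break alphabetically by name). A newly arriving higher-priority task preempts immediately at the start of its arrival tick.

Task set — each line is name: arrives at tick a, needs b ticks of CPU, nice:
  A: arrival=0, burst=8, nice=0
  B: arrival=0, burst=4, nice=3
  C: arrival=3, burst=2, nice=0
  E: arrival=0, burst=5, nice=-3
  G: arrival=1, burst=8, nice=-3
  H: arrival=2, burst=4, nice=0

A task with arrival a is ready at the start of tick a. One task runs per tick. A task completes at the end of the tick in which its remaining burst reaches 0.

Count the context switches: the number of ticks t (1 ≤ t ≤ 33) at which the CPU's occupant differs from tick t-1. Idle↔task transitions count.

context switches = 6

t=0: ready={A,B,E} → run E
t=1: ready={A,B,E,G} → run E
t=2: ready={A,B,E,G,H} → run E
t=3: ready={A,B,C,E,G,H} → run E
t=4: ready={A,B,C,E,G,H} → run E
t=5: ready={A,B,C,G,H} → run G
t=6: ready={A,B,C,G,H} → run G
t=7: ready={A,B,C,G,H} → run G
t=8: ready={A,B,C,G,H} → run G
t=9: ready={A,B,C,G,H} → run G
t=10: ready={A,B,C,G,H} → run G
t=11: ready={A,B,C,G,H} → run G
t=12: ready={A,B,C,G,H} → run G
t=13: ready={A,B,C,H} → run A
t=14: ready={A,B,C,H} → run A
t=15: ready={A,B,C,H} → run A
t=16: ready={A,B,C,H} → run A
t=17: ready={A,B,C,H} → run A
t=18: ready={A,B,C,H} → run A
t=19: ready={A,B,C,H} → run A
t=20: ready={A,B,C,H} → run A
t=21: ready={B,C,H} → run C
t=22: ready={B,C,H} → run C
t=23: ready={B,H} → run H
t=24: ready={B,H} → run H
t=25: ready={B,H} → run H
t=26: ready={B,H} → run H
t=27: ready={B} → run B
t=28: ready={B} → run B
t=29: ready={B} → run B
t=30: ready={B} → run B
t=31: (idle)
t=32: (idle)
t=33: (idle)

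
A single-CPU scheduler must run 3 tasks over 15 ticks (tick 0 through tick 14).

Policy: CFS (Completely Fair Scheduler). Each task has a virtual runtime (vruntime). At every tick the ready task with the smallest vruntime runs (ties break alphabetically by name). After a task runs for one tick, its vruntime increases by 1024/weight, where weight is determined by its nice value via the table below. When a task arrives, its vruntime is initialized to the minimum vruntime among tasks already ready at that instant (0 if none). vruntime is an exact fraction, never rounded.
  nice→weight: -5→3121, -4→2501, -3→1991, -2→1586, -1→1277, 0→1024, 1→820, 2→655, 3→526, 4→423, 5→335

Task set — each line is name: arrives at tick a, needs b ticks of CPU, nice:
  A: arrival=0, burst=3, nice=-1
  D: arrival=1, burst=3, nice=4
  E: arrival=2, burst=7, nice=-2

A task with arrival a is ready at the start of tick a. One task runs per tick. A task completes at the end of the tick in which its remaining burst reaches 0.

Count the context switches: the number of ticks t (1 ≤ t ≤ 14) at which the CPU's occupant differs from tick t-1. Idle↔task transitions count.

context switches = 8

t=0: vr[A=0] → run A
t=1: vr[A=1024/1277 D=1024/1277] → run A
t=2: vr[A=2048/1277 D=1024/1277 E=1024/1277] → run D
t=3: vr[A=2048/1277 D=1740800/540171 E=1024/1277] → run E
t=4: vr[A=2048/1277 D=1740800/540171 E=1465856/1012661] → run E
t=5: vr[A=2048/1277 D=1740800/540171 E=2119680/1012661] → run A
t=6: vr[D=1740800/540171 E=2119680/1012661] → run E
t=7: vr[D=1740800/540171 E=2773504/1012661] → run E
t=8: vr[D=1740800/540171 E=3427328/1012661] → run D
t=9: vr[D=3048448/540171 E=3427328/1012661] → run E
t=10: vr[D=3048448/540171 E=4081152/1012661] → run E
t=11: vr[D=3048448/540171 E=4734976/1012661] → run E
t=12: vr[D=3048448/540171] → run D
t=13: (idle)
t=14: (idle)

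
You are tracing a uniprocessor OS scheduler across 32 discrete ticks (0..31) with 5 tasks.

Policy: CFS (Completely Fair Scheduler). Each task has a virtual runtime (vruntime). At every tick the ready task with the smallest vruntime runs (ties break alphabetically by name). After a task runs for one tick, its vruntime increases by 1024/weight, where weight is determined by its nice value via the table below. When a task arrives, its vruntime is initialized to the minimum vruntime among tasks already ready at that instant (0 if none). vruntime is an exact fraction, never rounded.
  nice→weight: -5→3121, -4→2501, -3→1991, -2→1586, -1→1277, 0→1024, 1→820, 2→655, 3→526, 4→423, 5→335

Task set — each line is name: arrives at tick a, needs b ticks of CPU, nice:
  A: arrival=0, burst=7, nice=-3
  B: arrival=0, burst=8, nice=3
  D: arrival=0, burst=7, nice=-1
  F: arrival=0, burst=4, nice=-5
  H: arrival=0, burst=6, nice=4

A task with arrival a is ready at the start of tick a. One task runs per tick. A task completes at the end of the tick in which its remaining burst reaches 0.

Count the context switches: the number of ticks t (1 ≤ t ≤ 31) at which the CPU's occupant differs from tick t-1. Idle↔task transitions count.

t=0: vr[A=0 B=0 D=0 F=0 H=0] → run A
t=1: vr[A=1024/1991 B=0 D=0 F=0 H=0] → run B
t=2: vr[A=1024/1991 B=512/263 D=0 F=0 H=0] → run D
t=3: vr[A=1024/1991 B=512/263 D=1024/1277 F=0 H=0] → run F
t=4: vr[A=1024/1991 B=512/263 D=1024/1277 F=1024/3121 H=0] → run H
t=5: vr[A=1024/1991 B=512/263 D=1024/1277 F=1024/3121 H=1024/423] → run F
t=6: vr[A=1024/1991 B=512/263 D=1024/1277 F=2048/3121 H=1024/423] → run A
t=7: vr[A=2048/1991 B=512/263 D=1024/1277 F=2048/3121 H=1024/423] → run F
t=8: vr[A=2048/1991 B=512/263 D=1024/1277 F=3072/3121 H=1024/423] → run D
t=9: vr[A=2048/1991 B=512/263 D=2048/1277 F=3072/3121 H=1024/423] → run F
t=10: vr[A=2048/1991 B=512/263 D=2048/1277 H=1024/423] → run A
t=11: vr[A=3072/1991 B=512/263 D=2048/1277 H=1024/423] → run A
t=12: vr[A=4096/1991 B=512/263 D=2048/1277 H=1024/423] → run D
t=13: vr[A=4096/1991 B=512/263 D=3072/1277 H=1024/423] → run B
t=14: vr[A=4096/1991 B=1024/263 D=3072/1277 H=1024/423] → run A
t=15: vr[A=5120/1991 B=1024/263 D=3072/1277 H=1024/423] → run D
t=16: vr[A=5120/1991 B=1024/263 D=4096/1277 H=1024/423] → run H
t=17: vr[A=5120/1991 B=1024/263 D=4096/1277 H=2048/423] → run A
t=18: vr[A=6144/1991 B=1024/263 D=4096/1277 H=2048/423] → run A
t=19: vr[B=1024/263 D=4096/1277 H=2048/423] → run D
t=20: vr[B=1024/263 D=5120/1277 H=2048/423] → run B
t=21: vr[B=1536/263 D=5120/1277 H=2048/423] → run D
t=22: vr[B=1536/263 D=6144/1277 H=2048/423] → run D
t=23: vr[B=1536/263 H=2048/423] → run H
t=24: vr[B=1536/263 H=1024/141] → run B
t=25: vr[B=2048/263 H=1024/141] → run H
t=26: vr[B=2048/263 H=4096/423] → run B
t=27: vr[B=2560/263 H=4096/423] → run H
t=28: vr[B=2560/263 H=5120/423] → run B
t=29: vr[B=3072/263 H=5120/423] → run B
t=30: vr[B=3584/263 H=5120/423] → run H
t=31: vr[B=3584/263] → run B

context switches = 27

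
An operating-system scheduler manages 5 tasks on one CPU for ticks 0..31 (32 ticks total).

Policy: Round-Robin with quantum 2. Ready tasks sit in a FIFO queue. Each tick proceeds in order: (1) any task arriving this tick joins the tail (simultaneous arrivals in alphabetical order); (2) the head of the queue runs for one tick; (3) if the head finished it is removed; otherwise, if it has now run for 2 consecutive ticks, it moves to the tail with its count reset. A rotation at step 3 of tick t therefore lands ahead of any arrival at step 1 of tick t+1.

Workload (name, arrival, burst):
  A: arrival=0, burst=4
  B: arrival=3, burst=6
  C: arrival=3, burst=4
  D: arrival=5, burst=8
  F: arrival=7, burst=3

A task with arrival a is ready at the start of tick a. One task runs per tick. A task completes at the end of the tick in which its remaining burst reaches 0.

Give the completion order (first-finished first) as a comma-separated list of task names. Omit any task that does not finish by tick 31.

completion order = A, C, B, F, D

t=0: queue=[A] q_used=0 → run A
t=1: queue=[A] q_used=1 → run A
t=2: queue=[A] q_used=0 → run A
t=3: queue=[A,B,C] q_used=1 → run A
t=4: queue=[B,C] q_used=0 → run B
t=5: queue=[B,C,D] q_used=1 → run B
t=6: queue=[C,D,B] q_used=0 → run C
t=7: queue=[C,D,B,F] q_used=1 → run C
t=8: queue=[D,B,F,C] q_used=0 → run D
t=9: queue=[D,B,F,C] q_used=1 → run D
t=10: queue=[B,F,C,D] q_used=0 → run B
t=11: queue=[B,F,C,D] q_used=1 → run B
t=12: queue=[F,C,D,B] q_used=0 → run F
t=13: queue=[F,C,D,B] q_used=1 → run F
t=14: queue=[C,D,B,F] q_used=0 → run C
t=15: queue=[C,D,B,F] q_used=1 → run C
t=16: queue=[D,B,F] q_used=0 → run D
t=17: queue=[D,B,F] q_used=1 → run D
t=18: queue=[B,F,D] q_used=0 → run B
t=19: queue=[B,F,D] q_used=1 → run B
t=20: queue=[F,D] q_used=0 → run F
t=21: queue=[D] q_used=0 → run D
t=22: queue=[D] q_used=1 → run D
t=23: queue=[D] q_used=0 → run D
t=24: queue=[D] q_used=1 → run D
t=25: (idle)
t=26: (idle)
t=27: (idle)
t=28: (idle)
t=29: (idle)
t=30: (idle)
t=31: (idle)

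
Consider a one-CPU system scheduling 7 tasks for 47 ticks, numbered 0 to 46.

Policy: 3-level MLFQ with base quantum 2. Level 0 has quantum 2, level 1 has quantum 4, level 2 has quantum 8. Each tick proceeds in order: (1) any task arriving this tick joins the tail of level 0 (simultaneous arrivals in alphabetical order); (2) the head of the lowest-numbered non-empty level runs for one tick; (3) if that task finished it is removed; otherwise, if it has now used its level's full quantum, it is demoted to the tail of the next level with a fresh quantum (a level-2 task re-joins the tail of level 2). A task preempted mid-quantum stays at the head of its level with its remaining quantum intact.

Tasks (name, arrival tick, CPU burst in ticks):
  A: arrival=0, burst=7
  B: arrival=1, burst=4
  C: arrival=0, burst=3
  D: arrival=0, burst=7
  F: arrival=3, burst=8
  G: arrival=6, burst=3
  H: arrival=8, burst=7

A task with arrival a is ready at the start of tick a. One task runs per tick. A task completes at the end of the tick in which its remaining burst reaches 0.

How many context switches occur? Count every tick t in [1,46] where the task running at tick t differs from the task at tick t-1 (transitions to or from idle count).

t=0: L0/L1/L2 = ACD/-/- → run A
t=1: L0/L1/L2 = ACDB/-/- → run A
t=2: L0/L1/L2 = CDB/A/- → run C
t=3: L0/L1/L2 = CDBF/A/- → run C
t=4: L0/L1/L2 = DBF/AC/- → run D
t=5: L0/L1/L2 = DBF/AC/- → run D
t=6: L0/L1/L2 = BFG/ACD/- → run B
t=7: L0/L1/L2 = BFG/ACD/- → run B
t=8: L0/L1/L2 = FGH/ACDB/- → run F
t=9: L0/L1/L2 = FGH/ACDB/- → run F
t=10: L0/L1/L2 = GH/ACDBF/- → run G
t=11: L0/L1/L2 = GH/ACDBF/- → run G
t=12: L0/L1/L2 = H/ACDBFG/- → run H
t=13: L0/L1/L2 = H/ACDBFG/- → run H
t=14: L0/L1/L2 = -/ACDBFGH/- → run A
t=15: L0/L1/L2 = -/ACDBFGH/- → run A
t=16: L0/L1/L2 = -/ACDBFGH/- → run A
t=17: L0/L1/L2 = -/ACDBFGH/- → run A
t=18: L0/L1/L2 = -/CDBFGH/A → run C
t=19: L0/L1/L2 = -/DBFGH/A → run D
t=20: L0/L1/L2 = -/DBFGH/A → run D
t=21: L0/L1/L2 = -/DBFGH/A → run D
t=22: L0/L1/L2 = -/DBFGH/A → run D
t=23: L0/L1/L2 = -/BFGH/AD → run B
t=24: L0/L1/L2 = -/BFGH/AD → run B
t=25: L0/L1/L2 = -/FGH/AD → run F
t=26: L0/L1/L2 = -/FGH/AD → run F
t=27: L0/L1/L2 = -/FGH/AD → run F
t=28: L0/L1/L2 = -/FGH/AD → run F
t=29: L0/L1/L2 = -/GH/ADF → run G
t=30: L0/L1/L2 = -/H/ADF → run H
t=31: L0/L1/L2 = -/H/ADF → run H
t=32: L0/L1/L2 = -/H/ADF → run H
t=33: L0/L1/L2 = -/H/ADF → run H
t=34: L0/L1/L2 = -/-/ADFH → run A
t=35: L0/L1/L2 = -/-/DFH → run D
t=36: L0/L1/L2 = -/-/FH → run F
t=37: L0/L1/L2 = -/-/FH → run F
t=38: L0/L1/L2 = -/-/H → run H
t=39: (idle)
t=40: (idle)
t=41: (idle)
t=42: (idle)
t=43: (idle)
t=44: (idle)
t=45: (idle)
t=46: (idle)

context switches = 18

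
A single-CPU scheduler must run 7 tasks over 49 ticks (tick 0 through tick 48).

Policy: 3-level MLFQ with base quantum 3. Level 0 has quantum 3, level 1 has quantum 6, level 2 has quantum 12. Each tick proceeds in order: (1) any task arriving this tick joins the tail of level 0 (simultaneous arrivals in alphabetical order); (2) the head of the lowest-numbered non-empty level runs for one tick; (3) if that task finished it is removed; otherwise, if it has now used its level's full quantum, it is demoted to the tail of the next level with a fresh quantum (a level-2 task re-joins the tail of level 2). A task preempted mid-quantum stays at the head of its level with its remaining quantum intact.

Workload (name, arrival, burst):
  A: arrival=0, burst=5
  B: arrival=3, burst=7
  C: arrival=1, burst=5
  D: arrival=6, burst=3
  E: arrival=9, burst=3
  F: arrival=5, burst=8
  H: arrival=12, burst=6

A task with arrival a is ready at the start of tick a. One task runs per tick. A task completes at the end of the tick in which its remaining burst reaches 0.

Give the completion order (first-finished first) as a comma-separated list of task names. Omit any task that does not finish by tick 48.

completion order = D, E, A, C, B, F, H

t=0: L0/L1/L2 = A/-/- → run A
t=1: L0/L1/L2 = AC/-/- → run A
t=2: L0/L1/L2 = AC/-/- → run A
t=3: L0/L1/L2 = CB/A/- → run C
t=4: L0/L1/L2 = CB/A/- → run C
t=5: L0/L1/L2 = CBF/A/- → run C
t=6: L0/L1/L2 = BFD/AC/- → run B
t=7: L0/L1/L2 = BFD/AC/- → run B
t=8: L0/L1/L2 = BFD/AC/- → run B
t=9: L0/L1/L2 = FDE/ACB/- → run F
t=10: L0/L1/L2 = FDE/ACB/- → run F
t=11: L0/L1/L2 = FDE/ACB/- → run F
t=12: L0/L1/L2 = DEH/ACBF/- → run D
t=13: L0/L1/L2 = DEH/ACBF/- → run D
t=14: L0/L1/L2 = DEH/ACBF/- → run D
t=15: L0/L1/L2 = EH/ACBF/- → run E
t=16: L0/L1/L2 = EH/ACBF/- → run E
t=17: L0/L1/L2 = EH/ACBF/- → run E
t=18: L0/L1/L2 = H/ACBF/- → run H
t=19: L0/L1/L2 = H/ACBF/- → run H
t=20: L0/L1/L2 = H/ACBF/- → run H
t=21: L0/L1/L2 = -/ACBFH/- → run A
t=22: L0/L1/L2 = -/ACBFH/- → run A
t=23: L0/L1/L2 = -/CBFH/- → run C
t=24: L0/L1/L2 = -/CBFH/- → run C
t=25: L0/L1/L2 = -/BFH/- → run B
t=26: L0/L1/L2 = -/BFH/- → run B
t=27: L0/L1/L2 = -/BFH/- → run B
t=28: L0/L1/L2 = -/BFH/- → run B
t=29: L0/L1/L2 = -/FH/- → run F
t=30: L0/L1/L2 = -/FH/- → run F
t=31: L0/L1/L2 = -/FH/- → run F
t=32: L0/L1/L2 = -/FH/- → run F
t=33: L0/L1/L2 = -/FH/- → run F
t=34: L0/L1/L2 = -/H/- → run H
t=35: L0/L1/L2 = -/H/- → run H
t=36: L0/L1/L2 = -/H/- → run H
t=37: (idle)
t=38: (idle)
t=39: (idle)
t=40: (idle)
t=41: (idle)
t=42: (idle)
t=43: (idle)
t=44: (idle)
t=45: (idle)
t=46: (idle)
t=47: (idle)
t=48: (idle)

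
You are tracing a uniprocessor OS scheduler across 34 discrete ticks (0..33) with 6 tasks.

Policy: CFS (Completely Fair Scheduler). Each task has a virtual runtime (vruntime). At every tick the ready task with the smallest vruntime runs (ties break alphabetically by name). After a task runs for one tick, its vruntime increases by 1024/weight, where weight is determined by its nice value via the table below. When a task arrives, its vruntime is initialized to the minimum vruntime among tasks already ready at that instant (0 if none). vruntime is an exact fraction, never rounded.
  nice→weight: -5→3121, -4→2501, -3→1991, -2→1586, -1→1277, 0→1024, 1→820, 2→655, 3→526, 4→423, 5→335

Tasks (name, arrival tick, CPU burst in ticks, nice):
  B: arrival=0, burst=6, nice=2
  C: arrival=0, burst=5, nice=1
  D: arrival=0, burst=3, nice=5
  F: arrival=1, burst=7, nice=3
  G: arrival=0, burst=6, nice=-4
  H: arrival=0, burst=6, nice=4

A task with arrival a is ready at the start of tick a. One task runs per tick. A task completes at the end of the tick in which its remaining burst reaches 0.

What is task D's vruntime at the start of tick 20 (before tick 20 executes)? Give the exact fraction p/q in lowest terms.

vruntime(D, start of tick 20) = 2048/335

t=0: vr[B=0 C=0 D=0 G=0 H=0] → run B
t=1: vr[B=1024/655 C=0 D=0 F=0 G=0 H=0] → run C
t=2: vr[B=1024/655 C=256/205 D=0 F=0 G=0 H=0] → run D
t=3: vr[B=1024/655 C=256/205 D=1024/335 F=0 G=0 H=0] → run F
t=4: vr[B=1024/655 C=256/205 D=1024/335 F=512/263 G=0 H=0] → run G
t=5: vr[B=1024/655 C=256/205 D=1024/335 F=512/263 G=1024/2501 H=0] → run H
t=6: vr[B=1024/655 C=256/205 D=1024/335 F=512/263 G=1024/2501 H=1024/423] → run G
t=7: vr[B=1024/655 C=256/205 D=1024/335 F=512/263 G=2048/2501 H=1024/423] → run G
t=8: vr[B=1024/655 C=256/205 D=1024/335 F=512/263 G=3072/2501 H=1024/423] → run G
t=9: vr[B=1024/655 C=256/205 D=1024/335 F=512/263 G=4096/2501 H=1024/423] → run C
t=10: vr[B=1024/655 C=512/205 D=1024/335 F=512/263 G=4096/2501 H=1024/423] → run B
t=11: vr[B=2048/655 C=512/205 D=1024/335 F=512/263 G=4096/2501 H=1024/423] → run G
t=12: vr[B=2048/655 C=512/205 D=1024/335 F=512/263 G=5120/2501 H=1024/423] → run F
t=13: vr[B=2048/655 C=512/205 D=1024/335 F=1024/263 G=5120/2501 H=1024/423] → run G
t=14: vr[B=2048/655 C=512/205 D=1024/335 F=1024/263 H=1024/423] → run H
t=15: vr[B=2048/655 C=512/205 D=1024/335 F=1024/263 H=2048/423] → run C
t=16: vr[B=2048/655 C=768/205 D=1024/335 F=1024/263 H=2048/423] → run D
t=17: vr[B=2048/655 C=768/205 D=2048/335 F=1024/263 H=2048/423] → run B
t=18: vr[B=3072/655 C=768/205 D=2048/335 F=1024/263 H=2048/423] → run C
t=19: vr[B=3072/655 C=1024/205 D=2048/335 F=1024/263 H=2048/423] → run F
t=20: vr[B=3072/655 C=1024/205 D=2048/335 F=1536/263 H=2048/423] → run B
t=21: vr[B=4096/655 C=1024/205 D=2048/335 F=1536/263 H=2048/423] → run H
t=22: vr[B=4096/655 C=1024/205 D=2048/335 F=1536/263 H=1024/141] → run C
t=23: vr[B=4096/655 D=2048/335 F=1536/263 H=1024/141] → run F
t=24: vr[B=4096/655 D=2048/335 F=2048/263 H=1024/141] → run D
t=25: vr[B=4096/655 F=2048/263 H=1024/141] → run B
t=26: vr[B=1024/131 F=2048/263 H=1024/141] → run H
t=27: vr[B=1024/131 F=2048/263 H=4096/423] → run F
t=28: vr[B=1024/131 F=2560/263 H=4096/423] → run B
t=29: vr[F=2560/263 H=4096/423] → run H
t=30: vr[F=2560/263 H=5120/423] → run F
t=31: vr[F=3072/263 H=5120/423] → run F
t=32: vr[H=5120/423] → run H
t=33: (idle)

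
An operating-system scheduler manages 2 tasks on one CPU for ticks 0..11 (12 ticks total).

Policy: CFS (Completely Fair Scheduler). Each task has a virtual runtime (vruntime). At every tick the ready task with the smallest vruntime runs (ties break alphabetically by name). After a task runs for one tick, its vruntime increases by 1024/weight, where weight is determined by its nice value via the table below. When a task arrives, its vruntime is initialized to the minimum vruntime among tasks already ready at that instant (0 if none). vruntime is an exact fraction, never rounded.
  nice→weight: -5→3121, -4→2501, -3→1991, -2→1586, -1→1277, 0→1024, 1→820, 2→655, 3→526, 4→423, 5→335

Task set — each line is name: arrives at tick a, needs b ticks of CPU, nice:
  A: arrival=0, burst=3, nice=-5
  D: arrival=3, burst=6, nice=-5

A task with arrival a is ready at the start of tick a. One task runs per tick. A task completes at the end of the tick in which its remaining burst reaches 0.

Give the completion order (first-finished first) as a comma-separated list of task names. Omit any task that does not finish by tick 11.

completion order = A, D

t=0: vr[A=0] → run A
t=1: vr[A=1024/3121] → run A
t=2: vr[A=2048/3121] → run A
t=3: vr[D=0] → run D
t=4: vr[D=1024/3121] → run D
t=5: vr[D=2048/3121] → run D
t=6: vr[D=3072/3121] → run D
t=7: vr[D=4096/3121] → run D
t=8: vr[D=5120/3121] → run D
t=9: (idle)
t=10: (idle)
t=11: (idle)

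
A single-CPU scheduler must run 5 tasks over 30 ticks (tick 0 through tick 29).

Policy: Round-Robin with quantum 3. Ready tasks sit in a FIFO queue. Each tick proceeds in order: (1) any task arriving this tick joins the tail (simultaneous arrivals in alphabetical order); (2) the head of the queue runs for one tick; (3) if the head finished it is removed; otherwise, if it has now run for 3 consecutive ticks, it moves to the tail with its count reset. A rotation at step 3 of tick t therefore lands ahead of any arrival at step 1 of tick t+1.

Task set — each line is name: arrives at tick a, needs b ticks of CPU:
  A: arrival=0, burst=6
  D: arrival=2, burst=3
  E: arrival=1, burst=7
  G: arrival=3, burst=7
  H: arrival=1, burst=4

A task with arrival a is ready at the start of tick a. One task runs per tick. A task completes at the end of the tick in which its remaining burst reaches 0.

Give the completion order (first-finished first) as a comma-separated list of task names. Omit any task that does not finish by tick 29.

completion order = D, A, H, E, G

t=0: queue=[A] q_used=0 → run A
t=1: queue=[A,E,H] q_used=1 → run A
t=2: queue=[A,E,H,D] q_used=2 → run A
t=3: queue=[E,H,D,A,G] q_used=0 → run E
t=4: queue=[E,H,D,A,G] q_used=1 → run E
t=5: queue=[E,H,D,A,G] q_used=2 → run E
t=6: queue=[H,D,A,G,E] q_used=0 → run H
t=7: queue=[H,D,A,G,E] q_used=1 → run H
t=8: queue=[H,D,A,G,E] q_used=2 → run H
t=9: queue=[D,A,G,E,H] q_used=0 → run D
t=10: queue=[D,A,G,E,H] q_used=1 → run D
t=11: queue=[D,A,G,E,H] q_used=2 → run D
t=12: queue=[A,G,E,H] q_used=0 → run A
t=13: queue=[A,G,E,H] q_used=1 → run A
t=14: queue=[A,G,E,H] q_used=2 → run A
t=15: queue=[G,E,H] q_used=0 → run G
t=16: queue=[G,E,H] q_used=1 → run G
t=17: queue=[G,E,H] q_used=2 → run G
t=18: queue=[E,H,G] q_used=0 → run E
t=19: queue=[E,H,G] q_used=1 → run E
t=20: queue=[E,H,G] q_used=2 → run E
t=21: queue=[H,G,E] q_used=0 → run H
t=22: queue=[G,E] q_used=0 → run G
t=23: queue=[G,E] q_used=1 → run G
t=24: queue=[G,E] q_used=2 → run G
t=25: queue=[E,G] q_used=0 → run E
t=26: queue=[G] q_used=0 → run G
t=27: (idle)
t=28: (idle)
t=29: (idle)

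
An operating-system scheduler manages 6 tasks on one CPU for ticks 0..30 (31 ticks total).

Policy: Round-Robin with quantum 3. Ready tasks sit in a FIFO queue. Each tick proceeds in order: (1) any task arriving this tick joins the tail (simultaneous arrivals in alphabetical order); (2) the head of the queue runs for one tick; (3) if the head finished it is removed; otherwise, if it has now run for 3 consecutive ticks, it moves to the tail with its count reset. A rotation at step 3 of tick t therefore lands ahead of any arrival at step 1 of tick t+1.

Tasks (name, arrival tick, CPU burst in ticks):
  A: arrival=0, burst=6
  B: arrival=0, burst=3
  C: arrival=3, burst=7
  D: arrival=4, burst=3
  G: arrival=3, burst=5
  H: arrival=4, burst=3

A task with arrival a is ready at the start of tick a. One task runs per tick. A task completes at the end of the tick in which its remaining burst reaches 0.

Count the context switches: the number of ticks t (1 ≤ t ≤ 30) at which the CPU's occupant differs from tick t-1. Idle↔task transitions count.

t=0: queue=[A,B] q_used=0 → run A
t=1: queue=[A,B] q_used=1 → run A
t=2: queue=[A,B] q_used=2 → run A
t=3: queue=[B,A,C,G] q_used=0 → run B
t=4: queue=[B,A,C,G,D,H] q_used=1 → run B
t=5: queue=[B,A,C,G,D,H] q_used=2 → run B
t=6: queue=[A,C,G,D,H] q_used=0 → run A
t=7: queue=[A,C,G,D,H] q_used=1 → run A
t=8: queue=[A,C,G,D,H] q_used=2 → run A
t=9: queue=[C,G,D,H] q_used=0 → run C
t=10: queue=[C,G,D,H] q_used=1 → run C
t=11: queue=[C,G,D,H] q_used=2 → run C
t=12: queue=[G,D,H,C] q_used=0 → run G
t=13: queue=[G,D,H,C] q_used=1 → run G
t=14: queue=[G,D,H,C] q_used=2 → run G
t=15: queue=[D,H,C,G] q_used=0 → run D
t=16: queue=[D,H,C,G] q_used=1 → run D
t=17: queue=[D,H,C,G] q_used=2 → run D
t=18: queue=[H,C,G] q_used=0 → run H
t=19: queue=[H,C,G] q_used=1 → run H
t=20: queue=[H,C,G] q_used=2 → run H
t=21: queue=[C,G] q_used=0 → run C
t=22: queue=[C,G] q_used=1 → run C
t=23: queue=[C,G] q_used=2 → run C
t=24: queue=[G,C] q_used=0 → run G
t=25: queue=[G,C] q_used=1 → run G
t=26: queue=[C] q_used=0 → run C
t=27: (idle)
t=28: (idle)
t=29: (idle)
t=30: (idle)

context switches = 10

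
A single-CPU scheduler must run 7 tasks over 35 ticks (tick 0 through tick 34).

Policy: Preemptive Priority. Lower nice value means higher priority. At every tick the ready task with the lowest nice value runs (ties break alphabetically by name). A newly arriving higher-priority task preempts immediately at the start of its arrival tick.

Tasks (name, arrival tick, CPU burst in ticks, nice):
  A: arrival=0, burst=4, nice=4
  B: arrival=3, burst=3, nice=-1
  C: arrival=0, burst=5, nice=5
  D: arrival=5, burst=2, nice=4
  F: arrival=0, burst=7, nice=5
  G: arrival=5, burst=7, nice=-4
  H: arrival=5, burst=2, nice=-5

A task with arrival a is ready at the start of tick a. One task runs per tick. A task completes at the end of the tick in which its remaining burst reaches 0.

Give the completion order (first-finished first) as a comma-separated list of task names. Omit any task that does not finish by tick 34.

t=0: ready={A,C,F} → run A
t=1: ready={A,C,F} → run A
t=2: ready={A,C,F} → run A
t=3: ready={A,B,C,F} → run B
t=4: ready={A,B,C,F} → run B
t=5: ready={A,B,C,D,F,G,H} → run H
t=6: ready={A,B,C,D,F,G,H} → run H
t=7: ready={A,B,C,D,F,G} → run G
t=8: ready={A,B,C,D,F,G} → run G
t=9: ready={A,B,C,D,F,G} → run G
t=10: ready={A,B,C,D,F,G} → run G
t=11: ready={A,B,C,D,F,G} → run G
t=12: ready={A,B,C,D,F,G} → run G
t=13: ready={A,B,C,D,F,G} → run G
t=14: ready={A,B,C,D,F} → run B
t=15: ready={A,C,D,F} → run A
t=16: ready={C,D,F} → run D
t=17: ready={C,D,F} → run D
t=18: ready={C,F} → run C
t=19: ready={C,F} → run C
t=20: ready={C,F} → run C
t=21: ready={C,F} → run C
t=22: ready={C,F} → run C
t=23: ready={F} → run F
t=24: ready={F} → run F
t=25: ready={F} → run F
t=26: ready={F} → run F
t=27: ready={F} → run F
t=28: ready={F} → run F
t=29: ready={F} → run F
t=30: (idle)
t=31: (idle)
t=32: (idle)
t=33: (idle)
t=34: (idle)

completion order = H, G, B, A, D, C, F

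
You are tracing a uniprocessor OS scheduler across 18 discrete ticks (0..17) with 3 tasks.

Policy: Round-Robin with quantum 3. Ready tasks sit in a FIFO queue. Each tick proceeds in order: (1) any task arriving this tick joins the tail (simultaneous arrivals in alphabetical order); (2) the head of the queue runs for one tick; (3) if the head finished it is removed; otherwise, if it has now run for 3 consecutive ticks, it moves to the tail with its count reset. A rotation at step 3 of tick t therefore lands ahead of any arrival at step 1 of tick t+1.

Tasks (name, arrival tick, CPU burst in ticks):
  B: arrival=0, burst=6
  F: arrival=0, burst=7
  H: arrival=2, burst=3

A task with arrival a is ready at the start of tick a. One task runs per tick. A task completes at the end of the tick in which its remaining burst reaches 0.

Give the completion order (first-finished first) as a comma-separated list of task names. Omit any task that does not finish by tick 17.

t=0: queue=[B,F] q_used=0 → run B
t=1: queue=[B,F] q_used=1 → run B
t=2: queue=[B,F,H] q_used=2 → run B
t=3: queue=[F,H,B] q_used=0 → run F
t=4: queue=[F,H,B] q_used=1 → run F
t=5: queue=[F,H,B] q_used=2 → run F
t=6: queue=[H,B,F] q_used=0 → run H
t=7: queue=[H,B,F] q_used=1 → run H
t=8: queue=[H,B,F] q_used=2 → run H
t=9: queue=[B,F] q_used=0 → run B
t=10: queue=[B,F] q_used=1 → run B
t=11: queue=[B,F] q_used=2 → run B
t=12: queue=[F] q_used=0 → run F
t=13: queue=[F] q_used=1 → run F
t=14: queue=[F] q_used=2 → run F
t=15: queue=[F] q_used=0 → run F
t=16: (idle)
t=17: (idle)

completion order = H, B, F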